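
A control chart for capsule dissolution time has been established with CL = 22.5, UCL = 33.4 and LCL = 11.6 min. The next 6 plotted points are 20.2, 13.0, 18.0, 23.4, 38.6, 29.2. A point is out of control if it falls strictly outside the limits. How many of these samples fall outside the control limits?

Compare each point to [11.6, 33.4]: sample 5 = 38.6 > UCL.

1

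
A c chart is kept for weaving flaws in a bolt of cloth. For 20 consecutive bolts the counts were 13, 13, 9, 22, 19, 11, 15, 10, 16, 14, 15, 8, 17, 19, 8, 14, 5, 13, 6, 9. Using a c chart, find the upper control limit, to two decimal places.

c̄ = (13 + 13 + 9 + 22 + 19 + 11 + 15 + 10 + 16 + 14 + 15 + 8 + 17 + 19 + 8 + 14 + 5 + 13 + 6 + 9) / 20 = 256 / 20 = 12.8000
UCL = c̄ + 3√c̄ = 12.8000 + 3 × √12.8000 = 12.8000 + 3 × 3.5777 = 23.5331

23.53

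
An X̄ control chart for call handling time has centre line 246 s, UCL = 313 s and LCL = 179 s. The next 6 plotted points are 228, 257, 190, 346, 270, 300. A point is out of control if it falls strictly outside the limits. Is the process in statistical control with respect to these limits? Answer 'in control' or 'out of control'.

Compare each point to [179, 313]: sample 4 = 346 > UCL.

out of control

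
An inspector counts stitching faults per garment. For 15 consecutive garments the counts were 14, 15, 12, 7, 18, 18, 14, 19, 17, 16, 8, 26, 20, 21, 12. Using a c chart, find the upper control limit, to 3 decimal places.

c̄ = (14 + 15 + 12 + 7 + 18 + 18 + 14 + 19 + 17 + 16 + 8 + 26 + 20 + 21 + 12) / 15 = 237 / 15 = 15.8000
UCL = c̄ + 3√c̄ = 15.8000 + 3 × √15.8000 = 15.8000 + 3 × 3.9749 = 27.7248

27.725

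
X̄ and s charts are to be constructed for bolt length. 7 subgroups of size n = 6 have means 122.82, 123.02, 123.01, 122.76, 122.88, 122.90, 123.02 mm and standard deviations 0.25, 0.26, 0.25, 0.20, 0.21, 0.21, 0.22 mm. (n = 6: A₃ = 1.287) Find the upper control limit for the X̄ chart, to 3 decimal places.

123.210

X̄̄ = (122.82 + 123.02 + 123.01 + 122.76 + 122.88 + 122.90 + 123.02) / 7 = 122.9157
s̄ = (0.25 + 0.26 + 0.25 + 0.20 + 0.21 + 0.21 + 0.22) / 7 = 0.2286
UCL = X̄̄ + A₃·s̄ = 122.9157 + 1.287 × 0.2286 = 123.2099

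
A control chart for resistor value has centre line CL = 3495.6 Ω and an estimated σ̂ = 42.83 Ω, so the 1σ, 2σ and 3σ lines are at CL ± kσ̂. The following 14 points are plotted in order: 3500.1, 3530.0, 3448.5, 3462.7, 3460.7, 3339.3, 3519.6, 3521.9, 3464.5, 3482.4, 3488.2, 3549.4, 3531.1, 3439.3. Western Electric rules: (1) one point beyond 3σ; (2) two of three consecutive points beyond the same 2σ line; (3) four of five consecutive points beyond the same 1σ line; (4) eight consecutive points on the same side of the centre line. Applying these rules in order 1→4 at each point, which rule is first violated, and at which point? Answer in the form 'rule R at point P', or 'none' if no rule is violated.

rule 1 at point 6

Zone of each point (C = within 1σ̂, B = 1σ̂–2σ̂, A = 2σ̂–3σ̂, * = beyond 3σ̂; sign = side of CL): 1:+C, 2:+C, 3:-B, 4:-C, 5:-C, 6:-*, 7:+C, 8:+C, 9:-C, 10:-C, 11:-C, 12:+B, 13:+C, 14:-B
Rule 1 (one point beyond the 3σ limits) is satisfied at point 6.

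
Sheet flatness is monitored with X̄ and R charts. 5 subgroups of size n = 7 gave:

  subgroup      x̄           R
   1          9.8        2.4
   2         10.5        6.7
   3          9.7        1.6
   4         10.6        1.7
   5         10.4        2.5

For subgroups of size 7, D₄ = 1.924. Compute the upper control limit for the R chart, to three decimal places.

R̄ = (2.4 + 6.7 + 1.6 + 1.7 + 2.5) / 5 = 14.9000 / 5 = 2.9800
UCL_R = D₄·R̄ = 1.924 × 2.9800 = 5.7335

5.734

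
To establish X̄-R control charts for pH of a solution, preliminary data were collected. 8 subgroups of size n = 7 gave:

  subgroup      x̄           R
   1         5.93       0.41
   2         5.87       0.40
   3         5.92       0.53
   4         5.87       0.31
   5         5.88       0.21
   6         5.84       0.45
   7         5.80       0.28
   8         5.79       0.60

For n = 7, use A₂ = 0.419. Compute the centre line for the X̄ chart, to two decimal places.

X̄̄ = (5.93 + 5.87 + 5.92 + 5.87 + 5.88 + 5.84 + 5.80 + 5.79) / 8 = 46.9000 / 8 = 5.8625
CL = X̄̄ = 5.8625

5.86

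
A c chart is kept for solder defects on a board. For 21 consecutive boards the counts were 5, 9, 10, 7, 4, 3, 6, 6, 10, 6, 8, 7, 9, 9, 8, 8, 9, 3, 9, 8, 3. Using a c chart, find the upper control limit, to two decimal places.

14.94

c̄ = (5 + 9 + 10 + 7 + 4 + 3 + 6 + 6 + 10 + 6 + 8 + 7 + 9 + 9 + 8 + 8 + 9 + 3 + 9 + 8 + 3) / 21 = 147 / 21 = 7.0000
UCL = c̄ + 3√c̄ = 7.0000 + 3 × √7.0000 = 7.0000 + 3 × 2.6458 = 14.9373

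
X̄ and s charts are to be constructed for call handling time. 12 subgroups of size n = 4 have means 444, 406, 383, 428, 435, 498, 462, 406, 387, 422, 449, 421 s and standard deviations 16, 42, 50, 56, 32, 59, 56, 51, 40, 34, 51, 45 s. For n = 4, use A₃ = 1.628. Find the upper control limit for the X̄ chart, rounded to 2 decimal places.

500.59

X̄̄ = (444 + 406 + 383 + 428 + 435 + 498 + 462 + 406 + 387 + 422 + 449 + 421) / 12 = 428.4167
s̄ = (16 + 42 + 50 + 56 + 32 + 59 + 56 + 51 + 40 + 34 + 51 + 45) / 12 = 44.3333
UCL = X̄̄ + A₃·s̄ = 428.4167 + 1.628 × 44.3333 = 500.5913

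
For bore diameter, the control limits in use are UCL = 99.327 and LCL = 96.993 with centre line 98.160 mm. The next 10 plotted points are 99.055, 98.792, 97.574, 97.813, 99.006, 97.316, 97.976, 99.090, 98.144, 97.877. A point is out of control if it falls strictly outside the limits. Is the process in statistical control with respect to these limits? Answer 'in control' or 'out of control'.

All 10 points lie within [96.993, 99.327].

in control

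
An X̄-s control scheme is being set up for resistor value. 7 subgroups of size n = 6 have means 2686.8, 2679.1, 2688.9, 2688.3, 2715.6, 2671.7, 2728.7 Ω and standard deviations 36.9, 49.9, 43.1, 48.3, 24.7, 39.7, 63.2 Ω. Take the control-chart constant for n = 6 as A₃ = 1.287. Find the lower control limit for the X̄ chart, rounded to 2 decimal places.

X̄̄ = (2686.8 + 2679.1 + 2688.9 + 2688.3 + 2715.6 + 2671.7 + 2728.7) / 7 = 2694.1571
s̄ = (36.9 + 49.9 + 43.1 + 48.3 + 24.7 + 39.7 + 63.2) / 7 = 43.6857
LCL = X̄̄ − A₃·s̄ = 2694.1571 − 1.287 × 43.6857 = 2637.9336

2637.93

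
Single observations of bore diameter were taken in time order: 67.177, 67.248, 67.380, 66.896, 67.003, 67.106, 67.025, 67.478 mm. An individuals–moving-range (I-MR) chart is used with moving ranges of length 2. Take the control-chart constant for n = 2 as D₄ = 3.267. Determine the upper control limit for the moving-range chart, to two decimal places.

0.67

Moving ranges: 0.071, 0.132, 0.484, 0.107, 0.103, 0.081, 0.453; M̄R̄ = 1.4310 / 7 = 0.2044
UCL_MR = D₄·M̄R̄ = 3.267 × 0.2044 = 0.6679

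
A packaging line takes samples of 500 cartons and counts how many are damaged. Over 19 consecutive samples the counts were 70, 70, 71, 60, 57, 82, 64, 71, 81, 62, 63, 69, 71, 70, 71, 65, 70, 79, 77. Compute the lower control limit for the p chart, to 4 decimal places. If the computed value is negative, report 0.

0.0928

p̄ = Σdᵢ / (k·n) = 1323 / (19 × 500) = 0.13926
LCL = p̄ − 3·√(p̄(1−p̄)/n) = 0.13926 − 3 × 0.01548 = 0.09281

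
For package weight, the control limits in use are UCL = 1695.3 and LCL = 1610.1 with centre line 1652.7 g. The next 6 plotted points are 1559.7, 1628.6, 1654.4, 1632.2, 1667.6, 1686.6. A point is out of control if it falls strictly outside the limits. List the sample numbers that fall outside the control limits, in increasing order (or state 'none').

Compare each point to [1610.1, 1695.3]: sample 1 = 1559.7 < LCL.

1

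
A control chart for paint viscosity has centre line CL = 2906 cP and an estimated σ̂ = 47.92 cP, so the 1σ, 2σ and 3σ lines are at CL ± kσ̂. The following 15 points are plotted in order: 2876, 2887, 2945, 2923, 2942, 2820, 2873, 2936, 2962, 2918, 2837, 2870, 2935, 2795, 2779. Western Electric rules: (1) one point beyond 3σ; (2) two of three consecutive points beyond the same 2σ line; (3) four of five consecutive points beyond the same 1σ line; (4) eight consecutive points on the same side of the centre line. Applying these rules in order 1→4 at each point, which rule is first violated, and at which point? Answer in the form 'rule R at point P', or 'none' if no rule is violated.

rule 2 at point 15

Zone of each point (C = within 1σ̂, B = 1σ̂–2σ̂, A = 2σ̂–3σ̂, * = beyond 3σ̂; sign = side of CL): 1:-C, 2:-C, 3:+C, 4:+C, 5:+C, 6:-B, 7:-C, 8:+C, 9:+B, 10:+C, 11:-B, 12:-C, 13:+C, 14:-A, 15:-A
Rule 2 (two of three consecutive points beyond the same 2σ limit) is satisfied at point 15.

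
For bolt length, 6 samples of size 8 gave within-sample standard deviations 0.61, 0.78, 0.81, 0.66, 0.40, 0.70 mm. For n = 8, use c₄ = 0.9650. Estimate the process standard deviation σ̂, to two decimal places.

s̄ = (0.61 + 0.78 + 0.81 + 0.66 + 0.40 + 0.70) / 6 = 0.6600
σ̂ = s̄ / c₄ = 0.6600 / 0.9650 = 0.6839

0.68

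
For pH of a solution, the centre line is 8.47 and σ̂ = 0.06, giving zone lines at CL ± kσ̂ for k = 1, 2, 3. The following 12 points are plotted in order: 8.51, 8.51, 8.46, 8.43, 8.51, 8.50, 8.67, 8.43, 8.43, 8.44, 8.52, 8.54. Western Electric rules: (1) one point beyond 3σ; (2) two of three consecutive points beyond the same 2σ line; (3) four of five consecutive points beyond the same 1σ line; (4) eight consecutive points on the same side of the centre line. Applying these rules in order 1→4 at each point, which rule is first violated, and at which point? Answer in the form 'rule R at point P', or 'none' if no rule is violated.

Zone of each point (C = within 1σ̂, B = 1σ̂–2σ̂, A = 2σ̂–3σ̂, * = beyond 3σ̂; sign = side of CL): 1:+C, 2:+C, 3:-C, 4:-C, 5:+C, 6:+C, 7:+*, 8:-C, 9:-C, 10:-C, 11:+C, 12:+B
Rule 1 (one point beyond the 3σ limits) is satisfied at point 7.

rule 1 at point 7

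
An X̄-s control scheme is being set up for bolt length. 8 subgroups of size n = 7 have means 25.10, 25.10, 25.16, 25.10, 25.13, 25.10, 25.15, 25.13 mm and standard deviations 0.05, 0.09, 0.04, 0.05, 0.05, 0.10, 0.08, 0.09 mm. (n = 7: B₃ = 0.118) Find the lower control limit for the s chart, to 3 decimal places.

s̄ = (0.05 + 0.09 + 0.04 + 0.05 + 0.05 + 0.10 + 0.08 + 0.09) / 8 = 0.0688
LCL_s = B₃·s̄ = 0.118 × 0.0688 = 0.0081

0.008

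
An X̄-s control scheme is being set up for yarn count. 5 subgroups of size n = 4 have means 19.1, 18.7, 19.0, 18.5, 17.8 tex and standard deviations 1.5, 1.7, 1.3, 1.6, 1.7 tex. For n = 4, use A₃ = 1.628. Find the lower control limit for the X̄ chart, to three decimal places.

X̄̄ = (19.1 + 18.7 + 19.0 + 18.5 + 17.8) / 5 = 18.6200
s̄ = (1.5 + 1.7 + 1.3 + 1.6 + 1.7) / 5 = 1.5600
LCL = X̄̄ − A₃·s̄ = 18.6200 − 1.628 × 1.5600 = 16.0803

16.080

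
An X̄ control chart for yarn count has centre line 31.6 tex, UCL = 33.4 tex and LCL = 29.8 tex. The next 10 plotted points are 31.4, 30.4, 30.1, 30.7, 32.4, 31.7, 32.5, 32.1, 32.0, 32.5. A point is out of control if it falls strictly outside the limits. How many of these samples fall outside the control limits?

All 10 points lie within [29.8, 33.4].

0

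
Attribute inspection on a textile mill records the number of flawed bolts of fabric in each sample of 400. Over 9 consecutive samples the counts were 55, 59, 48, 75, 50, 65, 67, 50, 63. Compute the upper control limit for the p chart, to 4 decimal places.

0.2010

p̄ = Σdᵢ / (k·n) = 532 / (9 × 400) = 0.14778
UCL = p̄ + 3·√(p̄(1−p̄)/n) = 0.14778 + 3 × √(0.14778×0.85222/400) = 0.14778 + 3 × 0.01774 = 0.20101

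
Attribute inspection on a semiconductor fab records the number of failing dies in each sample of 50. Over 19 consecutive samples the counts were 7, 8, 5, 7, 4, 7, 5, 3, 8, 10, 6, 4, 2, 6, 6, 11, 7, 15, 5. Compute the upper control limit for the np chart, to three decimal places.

p̄ = Σdᵢ / (k·n) = 126 / (19 × 50) = 0.13263
UCL = np̄ + 3·√(np̄(1−p̄)) = 6.6316 + 3 × √(6.6316×0.86737) = 6.6316 + 3 × 2.3983 = 13.8266

13.827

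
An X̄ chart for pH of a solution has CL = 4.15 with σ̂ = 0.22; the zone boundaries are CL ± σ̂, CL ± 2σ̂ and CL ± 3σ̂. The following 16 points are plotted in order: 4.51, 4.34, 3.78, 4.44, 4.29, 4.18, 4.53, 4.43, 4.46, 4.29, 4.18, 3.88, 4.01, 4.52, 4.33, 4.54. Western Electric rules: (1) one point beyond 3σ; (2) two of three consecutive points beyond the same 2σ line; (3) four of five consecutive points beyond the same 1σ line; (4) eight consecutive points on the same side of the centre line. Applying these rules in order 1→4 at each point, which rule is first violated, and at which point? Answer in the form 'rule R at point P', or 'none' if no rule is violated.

rule 4 at point 11

Zone of each point (C = within 1σ̂, B = 1σ̂–2σ̂, A = 2σ̂–3σ̂, * = beyond 3σ̂; sign = side of CL): 1:+B, 2:+C, 3:-B, 4:+B, 5:+C, 6:+C, 7:+B, 8:+B, 9:+B, 10:+C, 11:+C, 12:-B, 13:-C, 14:+B, 15:+C, 16:+B
Rule 4 (eight consecutive points on the same side of the centre line) is satisfied at point 11.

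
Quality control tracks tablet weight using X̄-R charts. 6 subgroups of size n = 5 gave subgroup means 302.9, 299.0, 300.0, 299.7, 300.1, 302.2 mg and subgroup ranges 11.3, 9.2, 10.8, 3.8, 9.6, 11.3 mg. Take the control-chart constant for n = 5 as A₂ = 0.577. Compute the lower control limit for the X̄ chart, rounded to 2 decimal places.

X̄̄ = (302.9 + 299.0 + 300.0 + 299.7 + 300.1 + 302.2) / 6 = 1803.9000 / 6 = 300.6500
R̄ = (11.3 + 9.2 + 10.8 + 3.8 + 9.6 + 11.3) / 6 = 56.0000 / 6 = 9.3333
LCL = X̄̄ − A₂·R̄ = 300.6500 − 0.577 × 9.3333 = 295.2647

295.26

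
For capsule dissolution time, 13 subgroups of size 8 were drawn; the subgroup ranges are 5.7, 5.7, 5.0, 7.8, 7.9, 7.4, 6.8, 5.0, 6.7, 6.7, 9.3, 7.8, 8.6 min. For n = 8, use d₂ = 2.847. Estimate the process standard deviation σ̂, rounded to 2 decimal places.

R̄ = (5.7 + 5.7 + 5.0 + 7.8 + 7.9 + 7.4 + 6.8 + 5.0 + 6.7 + 6.7 + 9.3 + 7.8 + 8.6) / 13 = 6.9538
σ̂ = R̄ / d₂ = 6.9538 / 2.847 = 2.4425

2.44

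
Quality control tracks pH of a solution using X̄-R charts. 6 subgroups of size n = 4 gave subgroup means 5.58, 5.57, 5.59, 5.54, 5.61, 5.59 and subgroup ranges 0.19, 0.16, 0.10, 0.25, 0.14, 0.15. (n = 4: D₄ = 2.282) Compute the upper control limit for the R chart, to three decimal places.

R̄ = (0.19 + 0.16 + 0.10 + 0.25 + 0.14 + 0.15) / 6 = 0.9900 / 6 = 0.1650
UCL_R = D₄·R̄ = 2.282 × 0.1650 = 0.3765

0.377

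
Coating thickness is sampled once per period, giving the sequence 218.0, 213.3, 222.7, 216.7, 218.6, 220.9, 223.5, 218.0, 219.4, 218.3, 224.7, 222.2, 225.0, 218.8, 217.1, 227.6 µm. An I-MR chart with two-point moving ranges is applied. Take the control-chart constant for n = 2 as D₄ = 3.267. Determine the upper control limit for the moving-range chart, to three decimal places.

14.157

Moving ranges: 4.7, 9.4, 6.0, 1.9, 2.3, 2.6, 5.5, 1.4, 1.1, 6.4, 2.5, 2.8, 6.2, 1.7, 10.5; M̄R̄ = 65.0000 / 15 = 4.3333
UCL_MR = D₄·M̄R̄ = 3.267 × 4.3333 = 14.1570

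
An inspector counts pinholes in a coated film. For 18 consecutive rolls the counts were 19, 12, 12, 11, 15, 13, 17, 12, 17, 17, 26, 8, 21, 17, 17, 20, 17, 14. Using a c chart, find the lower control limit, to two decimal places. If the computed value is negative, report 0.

c̄ = (19 + 12 + 12 + 11 + 15 + 13 + 17 + 12 + 17 + 17 + 26 + 8 + 21 + 17 + 17 + 20 + 17 + 14) / 18 = 285 / 18 = 15.8333
LCL = c̄ − 3√c̄ = 15.8333 − 3 × 3.9791 = 3.8960

3.90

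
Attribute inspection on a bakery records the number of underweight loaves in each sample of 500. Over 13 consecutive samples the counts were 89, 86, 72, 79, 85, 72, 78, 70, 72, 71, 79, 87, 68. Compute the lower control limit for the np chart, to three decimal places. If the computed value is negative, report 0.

p̄ = Σdᵢ / (k·n) = 1008 / (13 × 500) = 0.15508
LCL = np̄ − 3·√(np̄(1−p̄)) = 77.5385 − 3 × 8.0941 = 53.2562

53.256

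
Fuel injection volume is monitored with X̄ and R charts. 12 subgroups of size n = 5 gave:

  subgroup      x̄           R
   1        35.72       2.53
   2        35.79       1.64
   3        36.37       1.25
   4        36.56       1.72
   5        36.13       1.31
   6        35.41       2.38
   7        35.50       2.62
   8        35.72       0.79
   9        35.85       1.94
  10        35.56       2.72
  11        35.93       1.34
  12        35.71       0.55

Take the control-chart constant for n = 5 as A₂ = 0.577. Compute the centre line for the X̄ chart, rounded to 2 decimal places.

35.85

X̄̄ = (35.72 + 35.79 + 36.37 + 36.56 + 36.13 + 35.41 + 35.50 + 35.72 + 35.85 + 35.56 + 35.93 + 35.71) / 12 = 430.2500 / 12 = 35.8542
CL = X̄̄ = 35.8542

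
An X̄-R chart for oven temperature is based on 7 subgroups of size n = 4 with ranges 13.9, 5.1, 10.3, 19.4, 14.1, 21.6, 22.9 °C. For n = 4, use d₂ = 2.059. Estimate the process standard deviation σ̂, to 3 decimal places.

R̄ = (13.9 + 5.1 + 10.3 + 19.4 + 14.1 + 21.6 + 22.9) / 7 = 15.3286
σ̂ = R̄ / d₂ = 15.3286 / 2.059 = 7.4447

7.445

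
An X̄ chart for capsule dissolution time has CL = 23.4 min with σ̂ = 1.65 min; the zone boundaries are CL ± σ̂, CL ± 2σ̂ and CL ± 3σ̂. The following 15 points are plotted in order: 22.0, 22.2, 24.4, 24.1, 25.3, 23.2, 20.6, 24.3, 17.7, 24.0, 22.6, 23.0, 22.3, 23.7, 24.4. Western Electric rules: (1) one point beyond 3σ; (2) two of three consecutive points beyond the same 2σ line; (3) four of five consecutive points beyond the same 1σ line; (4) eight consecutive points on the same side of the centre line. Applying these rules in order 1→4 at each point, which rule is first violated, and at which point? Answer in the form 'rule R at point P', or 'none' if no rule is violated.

rule 1 at point 9

Zone of each point (C = within 1σ̂, B = 1σ̂–2σ̂, A = 2σ̂–3σ̂, * = beyond 3σ̂; sign = side of CL): 1:-C, 2:-C, 3:+C, 4:+C, 5:+B, 6:-C, 7:-B, 8:+C, 9:-*, 10:+C, 11:-C, 12:-C, 13:-C, 14:+C, 15:+C
Rule 1 (one point beyond the 3σ limits) is satisfied at point 9.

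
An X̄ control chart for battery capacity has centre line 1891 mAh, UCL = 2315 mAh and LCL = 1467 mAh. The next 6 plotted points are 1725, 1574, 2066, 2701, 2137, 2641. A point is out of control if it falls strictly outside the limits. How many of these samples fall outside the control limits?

2

Compare each point to [1467, 2315]: sample 4 = 2701 > UCL; sample 6 = 2641 > UCL.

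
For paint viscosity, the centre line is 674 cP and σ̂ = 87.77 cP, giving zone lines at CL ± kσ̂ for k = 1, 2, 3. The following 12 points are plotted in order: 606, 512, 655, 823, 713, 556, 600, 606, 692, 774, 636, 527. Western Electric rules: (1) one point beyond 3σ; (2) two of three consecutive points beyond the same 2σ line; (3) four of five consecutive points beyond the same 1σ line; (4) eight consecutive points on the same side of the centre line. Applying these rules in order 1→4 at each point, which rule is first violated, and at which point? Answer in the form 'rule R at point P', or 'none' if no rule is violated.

none

Zone of each point (C = within 1σ̂, B = 1σ̂–2σ̂, A = 2σ̂–3σ̂, * = beyond 3σ̂; sign = side of CL): 1:-C, 2:-B, 3:-C, 4:+B, 5:+C, 6:-B, 7:-C, 8:-C, 9:+C, 10:+B, 11:-C, 12:-B
No rule fires across all 12 points.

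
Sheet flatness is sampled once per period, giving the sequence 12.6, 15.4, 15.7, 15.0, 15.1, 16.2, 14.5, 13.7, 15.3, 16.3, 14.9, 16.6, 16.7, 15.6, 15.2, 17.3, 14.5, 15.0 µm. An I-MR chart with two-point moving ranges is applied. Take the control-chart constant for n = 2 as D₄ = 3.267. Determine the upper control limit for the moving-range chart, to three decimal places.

3.882

Moving ranges: 2.8, 0.3, 0.7, 0.1, 1.1, 1.7, 0.8, 1.6, 1.0, 1.4, 1.7, 0.1, 1.1, 0.4, 2.1, 2.8, 0.5; M̄R̄ = 20.2000 / 17 = 1.1882
UCL_MR = D₄·M̄R̄ = 3.267 × 1.1882 = 3.8820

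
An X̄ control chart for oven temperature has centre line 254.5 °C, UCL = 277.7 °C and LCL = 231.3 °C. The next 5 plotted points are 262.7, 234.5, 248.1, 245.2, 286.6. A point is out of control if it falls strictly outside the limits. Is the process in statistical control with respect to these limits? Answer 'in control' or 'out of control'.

out of control

Compare each point to [231.3, 277.7]: sample 5 = 286.6 > UCL.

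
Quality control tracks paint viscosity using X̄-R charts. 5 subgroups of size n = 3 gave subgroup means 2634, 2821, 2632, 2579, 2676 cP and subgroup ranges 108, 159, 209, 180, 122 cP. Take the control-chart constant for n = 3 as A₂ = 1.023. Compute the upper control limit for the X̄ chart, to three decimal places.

2827.579

X̄̄ = (2634 + 2821 + 2632 + 2579 + 2676) / 5 = 13342.0000 / 5 = 2668.4000
R̄ = (108 + 159 + 209 + 180 + 122) / 5 = 778.0000 / 5 = 155.6000
UCL = X̄̄ + A₂·R̄ = 2668.4000 + 1.023 × 155.6000 = 2827.5788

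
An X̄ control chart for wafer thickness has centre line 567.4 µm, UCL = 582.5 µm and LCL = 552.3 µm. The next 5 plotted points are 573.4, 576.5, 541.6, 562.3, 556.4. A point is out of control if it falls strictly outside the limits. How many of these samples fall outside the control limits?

1

Compare each point to [552.3, 582.5]: sample 3 = 541.6 < LCL.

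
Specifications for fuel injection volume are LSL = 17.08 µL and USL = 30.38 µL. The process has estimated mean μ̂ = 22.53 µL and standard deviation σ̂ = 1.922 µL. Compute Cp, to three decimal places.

Cp = (USL − LSL) / (6σ̂) = (30.38 − 17.08) / (6 × 1.922) = 13.3000 / 11.5320 = 1.1533

1.153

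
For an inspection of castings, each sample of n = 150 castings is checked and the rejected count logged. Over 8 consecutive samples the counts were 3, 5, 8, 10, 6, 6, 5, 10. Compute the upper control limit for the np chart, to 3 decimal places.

p̄ = Σdᵢ / (k·n) = 53 / (8 × 150) = 0.04417
UCL = np̄ + 3·√(np̄(1−p̄)) = 6.6250 + 3 × √(6.6250×0.95583) = 6.6250 + 3 × 2.5164 = 14.1743

14.174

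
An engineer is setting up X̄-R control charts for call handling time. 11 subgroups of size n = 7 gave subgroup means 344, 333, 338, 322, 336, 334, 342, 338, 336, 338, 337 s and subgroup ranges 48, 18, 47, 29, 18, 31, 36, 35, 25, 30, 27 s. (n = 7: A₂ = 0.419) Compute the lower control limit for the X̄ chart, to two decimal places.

323.08

X̄̄ = (344 + 333 + 338 + 322 + 336 + 334 + 342 + 338 + 336 + 338 + 337) / 11 = 3698.0000 / 11 = 336.1818
R̄ = (48 + 18 + 47 + 29 + 18 + 31 + 36 + 35 + 25 + 30 + 27) / 11 = 344.0000 / 11 = 31.2727
LCL = X̄̄ − A₂·R̄ = 336.1818 − 0.419 × 31.2727 = 323.0785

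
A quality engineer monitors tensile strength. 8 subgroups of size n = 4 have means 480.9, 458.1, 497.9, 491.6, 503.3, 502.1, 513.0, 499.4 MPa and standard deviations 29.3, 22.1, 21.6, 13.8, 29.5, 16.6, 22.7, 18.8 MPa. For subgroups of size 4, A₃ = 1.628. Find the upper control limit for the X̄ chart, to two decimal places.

528.78

X̄̄ = (480.9 + 458.1 + 497.9 + 491.6 + 503.3 + 502.1 + 513.0 + 499.4) / 8 = 493.2875
s̄ = (29.3 + 22.1 + 21.6 + 13.8 + 29.5 + 16.6 + 22.7 + 18.8) / 8 = 21.8000
UCL = X̄̄ + A₃·s̄ = 493.2875 + 1.628 × 21.8000 = 528.7779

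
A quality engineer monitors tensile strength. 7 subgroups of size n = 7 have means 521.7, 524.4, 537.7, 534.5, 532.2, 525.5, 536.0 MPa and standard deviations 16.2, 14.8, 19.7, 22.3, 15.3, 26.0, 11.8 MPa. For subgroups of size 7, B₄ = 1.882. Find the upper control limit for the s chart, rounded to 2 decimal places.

33.90

s̄ = (16.2 + 14.8 + 19.7 + 22.3 + 15.3 + 26.0 + 11.8) / 7 = 18.0143
UCL_s = B₄·s̄ = 1.882 × 18.0143 = 33.9029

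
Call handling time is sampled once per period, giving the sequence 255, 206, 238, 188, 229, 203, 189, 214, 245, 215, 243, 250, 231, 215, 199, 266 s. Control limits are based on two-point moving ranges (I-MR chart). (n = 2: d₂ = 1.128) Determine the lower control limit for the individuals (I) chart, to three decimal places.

144.160

X̄ = (255 + 206 + 238 + 188 + 229 + 203 + 189 + 214 + 245 + 215 + 243 + 250 + 231 + 215 + 199 + 266) / 16 = 224.1250
Moving ranges: 49, 32, 50, 41, 26, 14, 25, 31, 30, 28, 7, 19, 16, 16, 67; M̄R̄ = 451.0000 / 15 = 30.0667
LCL = X̄ − 3·M̄R̄/d₂ = 224.1250 − 3 × 30.0667 / 1.128 = 144.1605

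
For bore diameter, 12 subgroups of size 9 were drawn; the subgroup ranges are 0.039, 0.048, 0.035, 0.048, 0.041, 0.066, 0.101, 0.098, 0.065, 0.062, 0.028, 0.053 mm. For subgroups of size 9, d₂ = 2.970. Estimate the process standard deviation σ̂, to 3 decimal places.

0.019

R̄ = (0.039 + 0.048 + 0.035 + 0.048 + 0.041 + 0.066 + 0.101 + 0.098 + 0.065 + 0.062 + 0.028 + 0.053) / 12 = 0.0570
σ̂ = R̄ / d₂ = 0.0570 / 2.970 = 0.0192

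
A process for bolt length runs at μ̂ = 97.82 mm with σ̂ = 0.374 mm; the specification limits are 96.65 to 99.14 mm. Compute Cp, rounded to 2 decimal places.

1.11

Cp = (USL − LSL) / (6σ̂) = (99.14 − 96.65) / (6 × 0.374) = 2.4900 / 2.2440 = 1.1096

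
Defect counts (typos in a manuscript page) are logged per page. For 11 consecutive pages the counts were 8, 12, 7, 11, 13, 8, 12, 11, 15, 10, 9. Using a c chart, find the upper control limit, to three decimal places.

c̄ = (8 + 12 + 7 + 11 + 13 + 8 + 12 + 11 + 15 + 10 + 9) / 11 = 116 / 11 = 10.5455
UCL = c̄ + 3√c̄ = 10.5455 + 3 × √10.5455 = 10.5455 + 3 × 3.2474 = 20.2876

20.288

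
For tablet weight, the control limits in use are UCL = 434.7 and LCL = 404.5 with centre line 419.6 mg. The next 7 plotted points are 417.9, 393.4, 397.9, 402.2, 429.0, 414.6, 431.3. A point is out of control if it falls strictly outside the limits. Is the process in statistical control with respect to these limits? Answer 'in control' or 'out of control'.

Compare each point to [404.5, 434.7]: sample 2 = 393.4 < LCL; sample 3 = 397.9 < LCL; sample 4 = 402.2 < LCL.

out of control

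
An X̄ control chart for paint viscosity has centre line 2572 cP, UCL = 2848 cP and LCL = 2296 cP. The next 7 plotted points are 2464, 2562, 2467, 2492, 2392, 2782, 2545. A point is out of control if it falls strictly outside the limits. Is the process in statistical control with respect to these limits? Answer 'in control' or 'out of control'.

in control

All 7 points lie within [2296, 2848].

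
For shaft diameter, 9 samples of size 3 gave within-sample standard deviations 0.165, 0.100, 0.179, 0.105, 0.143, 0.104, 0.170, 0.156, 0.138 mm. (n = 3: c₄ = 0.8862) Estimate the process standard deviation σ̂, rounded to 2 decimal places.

0.16

s̄ = (0.165 + 0.100 + 0.179 + 0.105 + 0.143 + 0.104 + 0.170 + 0.156 + 0.138) / 9 = 0.1400
σ̂ = s̄ / c₄ = 0.1400 / 0.8862 = 0.1580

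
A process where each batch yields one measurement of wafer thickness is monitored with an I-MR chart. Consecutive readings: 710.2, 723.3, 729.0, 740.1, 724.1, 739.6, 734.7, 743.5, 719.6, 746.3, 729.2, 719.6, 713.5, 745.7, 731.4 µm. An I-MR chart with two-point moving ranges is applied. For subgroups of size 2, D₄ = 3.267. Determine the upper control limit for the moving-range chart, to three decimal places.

47.838

Moving ranges: 13.1, 5.7, 11.1, 16.0, 15.5, 4.9, 8.8, 23.9, 26.7, 17.1, 9.6, 6.1, 32.2, 14.3; M̄R̄ = 205.0000 / 14 = 14.6429
UCL_MR = D₄·M̄R̄ = 3.267 × 14.6429 = 47.8382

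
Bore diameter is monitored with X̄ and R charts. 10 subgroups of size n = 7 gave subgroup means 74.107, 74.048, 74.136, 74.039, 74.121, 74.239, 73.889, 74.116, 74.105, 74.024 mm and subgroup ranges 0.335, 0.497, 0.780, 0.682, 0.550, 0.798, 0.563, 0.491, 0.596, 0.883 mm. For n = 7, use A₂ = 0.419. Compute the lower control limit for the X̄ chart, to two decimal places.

X̄̄ = (74.107 + 74.048 + 74.136 + 74.039 + 74.121 + 74.239 + 73.889 + 74.116 + 74.105 + 74.024) / 10 = 740.8240 / 10 = 74.0824
R̄ = (0.335 + 0.497 + 0.780 + 0.682 + 0.550 + 0.798 + 0.563 + 0.491 + 0.596 + 0.883) / 10 = 6.1750 / 10 = 0.6175
LCL = X̄̄ − A₂·R̄ = 74.0824 − 0.419 × 0.6175 = 73.8237

73.82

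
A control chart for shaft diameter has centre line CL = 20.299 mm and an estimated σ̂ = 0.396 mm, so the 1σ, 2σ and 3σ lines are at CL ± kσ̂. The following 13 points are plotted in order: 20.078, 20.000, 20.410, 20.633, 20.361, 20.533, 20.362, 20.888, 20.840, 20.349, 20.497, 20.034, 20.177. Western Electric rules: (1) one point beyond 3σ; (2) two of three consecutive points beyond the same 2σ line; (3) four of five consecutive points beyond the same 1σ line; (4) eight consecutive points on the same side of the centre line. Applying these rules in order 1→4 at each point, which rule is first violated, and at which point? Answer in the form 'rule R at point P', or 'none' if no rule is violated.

rule 4 at point 10

Zone of each point (C = within 1σ̂, B = 1σ̂–2σ̂, A = 2σ̂–3σ̂, * = beyond 3σ̂; sign = side of CL): 1:-C, 2:-C, 3:+C, 4:+C, 5:+C, 6:+C, 7:+C, 8:+B, 9:+B, 10:+C, 11:+C, 12:-C, 13:-C
Rule 4 (eight consecutive points on the same side of the centre line) is satisfied at point 10.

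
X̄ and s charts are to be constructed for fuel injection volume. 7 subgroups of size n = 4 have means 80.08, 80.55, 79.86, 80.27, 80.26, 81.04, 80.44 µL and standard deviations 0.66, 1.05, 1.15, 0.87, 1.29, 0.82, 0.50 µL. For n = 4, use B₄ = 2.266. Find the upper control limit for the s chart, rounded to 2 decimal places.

2.05

s̄ = (0.66 + 1.05 + 1.15 + 0.87 + 1.29 + 0.82 + 0.50) / 7 = 0.9057
UCL_s = B₄·s̄ = 2.266 × 0.9057 = 2.0523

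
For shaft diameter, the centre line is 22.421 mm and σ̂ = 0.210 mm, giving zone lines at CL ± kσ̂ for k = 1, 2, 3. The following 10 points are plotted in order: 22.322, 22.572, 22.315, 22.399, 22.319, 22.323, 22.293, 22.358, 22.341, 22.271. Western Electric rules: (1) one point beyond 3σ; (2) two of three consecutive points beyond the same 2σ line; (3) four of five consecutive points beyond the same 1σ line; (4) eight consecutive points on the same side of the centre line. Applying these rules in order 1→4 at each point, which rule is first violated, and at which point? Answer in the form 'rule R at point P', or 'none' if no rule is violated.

Zone of each point (C = within 1σ̂, B = 1σ̂–2σ̂, A = 2σ̂–3σ̂, * = beyond 3σ̂; sign = side of CL): 1:-C, 2:+C, 3:-C, 4:-C, 5:-C, 6:-C, 7:-C, 8:-C, 9:-C, 10:-C
Rule 4 (eight consecutive points on the same side of the centre line) is satisfied at point 10.

rule 4 at point 10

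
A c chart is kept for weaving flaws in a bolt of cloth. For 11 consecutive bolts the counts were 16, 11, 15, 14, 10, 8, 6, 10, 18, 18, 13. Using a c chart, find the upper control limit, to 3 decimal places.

c̄ = (16 + 11 + 15 + 14 + 10 + 8 + 6 + 10 + 18 + 18 + 13) / 11 = 139 / 11 = 12.6364
UCL = c̄ + 3√c̄ = 12.6364 + 3 × √12.6364 = 12.6364 + 3 × 3.5548 = 23.3007

23.301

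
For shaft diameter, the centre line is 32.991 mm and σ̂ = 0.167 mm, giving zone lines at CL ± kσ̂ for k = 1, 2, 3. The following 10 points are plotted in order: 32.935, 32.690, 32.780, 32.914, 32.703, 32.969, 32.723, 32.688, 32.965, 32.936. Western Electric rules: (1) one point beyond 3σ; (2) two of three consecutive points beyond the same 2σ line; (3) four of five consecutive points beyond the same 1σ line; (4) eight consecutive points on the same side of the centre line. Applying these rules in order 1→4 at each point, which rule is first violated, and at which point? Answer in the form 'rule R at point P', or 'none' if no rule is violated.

Zone of each point (C = within 1σ̂, B = 1σ̂–2σ̂, A = 2σ̂–3σ̂, * = beyond 3σ̂; sign = side of CL): 1:-C, 2:-B, 3:-B, 4:-C, 5:-B, 6:-C, 7:-B, 8:-B, 9:-C, 10:-C
Rule 4 (eight consecutive points on the same side of the centre line) is satisfied at point 8.

rule 4 at point 8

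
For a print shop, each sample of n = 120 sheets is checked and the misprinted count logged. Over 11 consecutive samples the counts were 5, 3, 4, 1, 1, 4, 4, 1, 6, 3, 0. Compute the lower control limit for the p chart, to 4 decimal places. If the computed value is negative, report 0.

p̄ = Σdᵢ / (k·n) = 32 / (11 × 120) = 0.02424
LCL = p̄ − 3·√(p̄(1−p̄)/n) = 0.02424 − 3 × 0.01404 = -0.01788 → 0 (negative, so LCL = 0)

0.0000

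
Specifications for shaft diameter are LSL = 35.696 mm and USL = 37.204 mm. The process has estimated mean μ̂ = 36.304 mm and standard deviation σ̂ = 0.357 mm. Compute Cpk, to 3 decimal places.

0.568

Cpu = (USL − μ̂) / (3σ̂) = (37.204 − 36.304) / (3 × 0.357) = 0.8403; Cpl = (μ̂ − LSL) / (3σ̂) = (36.304 − 35.696) / (3 × 0.357) = 0.5677; Cpk = min(Cpu, Cpl) = 0.5677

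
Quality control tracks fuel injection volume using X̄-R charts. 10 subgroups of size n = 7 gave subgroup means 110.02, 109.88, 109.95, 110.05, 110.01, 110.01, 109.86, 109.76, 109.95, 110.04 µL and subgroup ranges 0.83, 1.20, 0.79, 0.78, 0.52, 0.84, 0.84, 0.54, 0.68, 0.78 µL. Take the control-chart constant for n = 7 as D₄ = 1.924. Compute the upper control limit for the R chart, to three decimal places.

R̄ = (0.83 + 1.20 + 0.79 + 0.78 + 0.52 + 0.84 + 0.84 + 0.54 + 0.68 + 0.78) / 10 = 7.8000 / 10 = 0.7800
UCL_R = D₄·R̄ = 1.924 × 0.7800 = 1.5007

1.501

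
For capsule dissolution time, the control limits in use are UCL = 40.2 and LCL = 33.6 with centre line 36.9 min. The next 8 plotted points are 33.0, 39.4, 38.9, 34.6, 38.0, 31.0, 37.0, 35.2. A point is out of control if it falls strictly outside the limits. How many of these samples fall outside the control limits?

Compare each point to [33.6, 40.2]: sample 1 = 33.0 < LCL; sample 6 = 31.0 < LCL.

2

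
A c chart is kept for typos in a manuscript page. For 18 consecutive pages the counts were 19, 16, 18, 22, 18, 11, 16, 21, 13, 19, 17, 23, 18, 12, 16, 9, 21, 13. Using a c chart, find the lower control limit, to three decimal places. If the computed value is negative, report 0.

4.490

c̄ = (19 + 16 + 18 + 22 + 18 + 11 + 16 + 21 + 13 + 19 + 17 + 23 + 18 + 12 + 16 + 9 + 21 + 13) / 18 = 302 / 18 = 16.7778
LCL = c̄ − 3√c̄ = 16.7778 − 3 × 4.0961 = 4.4896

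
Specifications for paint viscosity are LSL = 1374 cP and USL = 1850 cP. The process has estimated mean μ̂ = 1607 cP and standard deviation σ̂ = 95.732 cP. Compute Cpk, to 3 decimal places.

Cpu = (USL − μ̂) / (3σ̂) = (1850 − 1607) / (3 × 95.732) = 0.8461; Cpl = (μ̂ − LSL) / (3σ̂) = (1607 − 1374) / (3 × 95.732) = 0.8113; Cpk = min(Cpu, Cpl) = 0.8113

0.811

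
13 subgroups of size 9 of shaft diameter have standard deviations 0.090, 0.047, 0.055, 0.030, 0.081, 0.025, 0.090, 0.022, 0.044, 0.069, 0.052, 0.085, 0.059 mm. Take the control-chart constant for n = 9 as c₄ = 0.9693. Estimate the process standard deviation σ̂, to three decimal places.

0.059

s̄ = (0.090 + 0.047 + 0.055 + 0.030 + 0.081 + 0.025 + 0.090 + 0.022 + 0.044 + 0.069 + 0.052 + 0.085 + 0.059) / 13 = 0.0576
σ̂ = s̄ / c₄ = 0.0576 / 0.9693 = 0.0594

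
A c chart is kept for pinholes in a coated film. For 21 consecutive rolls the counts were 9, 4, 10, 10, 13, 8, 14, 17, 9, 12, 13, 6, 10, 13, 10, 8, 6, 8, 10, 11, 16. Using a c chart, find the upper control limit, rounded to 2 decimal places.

c̄ = (9 + 4 + 10 + 10 + 13 + 8 + 14 + 17 + 9 + 12 + 13 + 6 + 10 + 13 + 10 + 8 + 6 + 8 + 10 + 11 + 16) / 21 = 217 / 21 = 10.3333
UCL = c̄ + 3√c̄ = 10.3333 + 3 × √10.3333 = 10.3333 + 3 × 3.2146 = 19.9770

19.98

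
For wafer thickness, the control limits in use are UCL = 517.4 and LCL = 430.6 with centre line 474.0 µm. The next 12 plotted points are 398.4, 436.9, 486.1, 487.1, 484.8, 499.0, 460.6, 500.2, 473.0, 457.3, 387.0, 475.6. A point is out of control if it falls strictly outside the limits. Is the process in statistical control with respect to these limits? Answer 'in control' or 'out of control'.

Compare each point to [430.6, 517.4]: sample 1 = 398.4 < LCL; sample 11 = 387.0 < LCL.

out of control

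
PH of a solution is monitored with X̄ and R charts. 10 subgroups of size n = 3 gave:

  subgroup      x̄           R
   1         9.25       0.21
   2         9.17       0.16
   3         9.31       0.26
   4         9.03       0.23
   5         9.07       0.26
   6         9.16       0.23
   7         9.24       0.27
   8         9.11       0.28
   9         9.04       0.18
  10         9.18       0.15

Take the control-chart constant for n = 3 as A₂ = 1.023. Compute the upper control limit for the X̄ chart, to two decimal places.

9.38

X̄̄ = (9.25 + 9.17 + 9.31 + 9.03 + 9.07 + 9.16 + 9.24 + 9.11 + 9.04 + 9.18) / 10 = 91.5600 / 10 = 9.1560
R̄ = (0.21 + 0.16 + 0.26 + 0.23 + 0.26 + 0.23 + 0.27 + 0.28 + 0.18 + 0.15) / 10 = 2.2300 / 10 = 0.2230
UCL = X̄̄ + A₂·R̄ = 9.1560 + 1.023 × 0.2230 = 9.3841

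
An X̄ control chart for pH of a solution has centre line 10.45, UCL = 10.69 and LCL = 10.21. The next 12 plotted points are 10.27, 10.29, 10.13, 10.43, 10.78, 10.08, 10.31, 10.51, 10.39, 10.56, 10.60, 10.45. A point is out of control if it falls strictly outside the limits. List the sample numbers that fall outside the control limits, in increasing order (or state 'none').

3, 5, 6

Compare each point to [10.21, 10.69]: sample 3 = 10.13 < LCL; sample 5 = 10.78 > UCL; sample 6 = 10.08 < LCL.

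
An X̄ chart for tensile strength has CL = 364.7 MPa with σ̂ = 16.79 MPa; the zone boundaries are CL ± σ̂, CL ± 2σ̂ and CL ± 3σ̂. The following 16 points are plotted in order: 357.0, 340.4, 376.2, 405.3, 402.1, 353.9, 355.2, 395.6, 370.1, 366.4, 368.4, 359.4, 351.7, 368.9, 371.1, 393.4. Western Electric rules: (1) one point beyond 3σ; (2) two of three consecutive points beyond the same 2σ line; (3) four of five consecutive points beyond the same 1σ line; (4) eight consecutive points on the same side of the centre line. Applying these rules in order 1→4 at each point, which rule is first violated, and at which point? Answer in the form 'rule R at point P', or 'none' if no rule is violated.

rule 2 at point 5

Zone of each point (C = within 1σ̂, B = 1σ̂–2σ̂, A = 2σ̂–3σ̂, * = beyond 3σ̂; sign = side of CL): 1:-C, 2:-B, 3:+C, 4:+A, 5:+A, 6:-C, 7:-C, 8:+B, 9:+C, 10:+C, 11:+C, 12:-C, 13:-C, 14:+C, 15:+C, 16:+B
Rule 2 (two of three consecutive points beyond the same 2σ limit) is satisfied at point 5.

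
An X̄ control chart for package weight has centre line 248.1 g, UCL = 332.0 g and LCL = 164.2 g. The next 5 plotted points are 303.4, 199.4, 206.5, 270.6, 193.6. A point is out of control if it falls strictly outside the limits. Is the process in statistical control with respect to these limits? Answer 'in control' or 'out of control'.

in control

All 5 points lie within [164.2, 332.0].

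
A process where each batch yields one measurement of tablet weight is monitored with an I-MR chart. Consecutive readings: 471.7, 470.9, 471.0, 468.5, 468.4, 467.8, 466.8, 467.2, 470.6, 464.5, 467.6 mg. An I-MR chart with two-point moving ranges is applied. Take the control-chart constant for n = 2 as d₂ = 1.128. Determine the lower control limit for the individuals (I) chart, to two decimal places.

463.82

X̄ = (471.7 + 470.9 + 471.0 + 468.5 + 468.4 + 467.8 + 466.8 + 467.2 + 470.6 + 464.5 + 467.6) / 11 = 468.6364
Moving ranges: 0.8, 0.1, 2.5, 0.1, 0.6, 1.0, 0.4, 3.4, 6.1, 3.1; M̄R̄ = 18.1000 / 10 = 1.8100
LCL = X̄ − 3·M̄R̄/d₂ = 468.6364 − 3 × 1.8100 / 1.128 = 463.8225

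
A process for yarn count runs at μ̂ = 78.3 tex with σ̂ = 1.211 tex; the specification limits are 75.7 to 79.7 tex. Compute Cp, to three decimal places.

0.551

Cp = (USL − LSL) / (6σ̂) = (79.7 − 75.7) / (6 × 1.211) = 4.0000 / 7.2660 = 0.5505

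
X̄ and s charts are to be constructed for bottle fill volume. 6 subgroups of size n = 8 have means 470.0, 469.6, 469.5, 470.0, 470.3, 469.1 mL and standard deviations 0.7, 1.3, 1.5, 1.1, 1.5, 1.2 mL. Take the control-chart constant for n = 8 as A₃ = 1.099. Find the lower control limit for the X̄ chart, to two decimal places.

468.41

X̄̄ = (470.0 + 469.6 + 469.5 + 470.0 + 470.3 + 469.1) / 6 = 469.7500
s̄ = (0.7 + 1.3 + 1.5 + 1.1 + 1.5 + 1.2) / 6 = 1.2167
LCL = X̄̄ − A₃·s̄ = 469.7500 − 1.099 × 1.2167 = 468.4129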